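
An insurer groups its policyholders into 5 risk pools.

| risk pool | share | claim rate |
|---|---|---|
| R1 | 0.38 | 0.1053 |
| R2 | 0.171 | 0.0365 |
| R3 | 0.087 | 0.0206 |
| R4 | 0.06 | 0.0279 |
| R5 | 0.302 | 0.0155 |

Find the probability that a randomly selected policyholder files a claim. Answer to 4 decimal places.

P(C) = P(C|R1)·P(R1) + P(C|R2)·P(R2) + P(C|R3)·P(R3) + P(C|R4)·P(R4) + P(C|R5)·P(R5)
      = 0.1053·0.38 + 0.0365·0.171 + 0.0206·0.087 + 0.0279·0.06 + 0.0155·0.302
      = 0.040014 + 0.0062415 + 0.0017922 + 0.001674 + 0.004681 = 0.0544027

P(C) ≈ 0.0544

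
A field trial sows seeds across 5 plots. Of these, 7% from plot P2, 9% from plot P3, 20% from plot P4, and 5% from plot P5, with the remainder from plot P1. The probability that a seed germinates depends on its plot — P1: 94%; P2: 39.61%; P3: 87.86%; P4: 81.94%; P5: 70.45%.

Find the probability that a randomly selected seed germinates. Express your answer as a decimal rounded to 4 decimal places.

P(P1) = 1 − (0.07 + 0.09 + 0.2 + 0.05) = 0.59.
Using total probability over the partition,
P(G) = P(G|P1)·P(P1) + P(G|P2)·P(P2) + P(G|P3)·P(P3) + P(G|P4)·P(P4) + P(G|P5)·P(P5)
      = 0.94·0.59 + 0.3961·0.07 + 0.8786·0.09 + 0.8194·0.2 + 0.7045·0.05
      = 0.5546 + 0.027727 + 0.079074 + 0.16388 + 0.035225 = 0.860506

P(G) ≈ 0.8605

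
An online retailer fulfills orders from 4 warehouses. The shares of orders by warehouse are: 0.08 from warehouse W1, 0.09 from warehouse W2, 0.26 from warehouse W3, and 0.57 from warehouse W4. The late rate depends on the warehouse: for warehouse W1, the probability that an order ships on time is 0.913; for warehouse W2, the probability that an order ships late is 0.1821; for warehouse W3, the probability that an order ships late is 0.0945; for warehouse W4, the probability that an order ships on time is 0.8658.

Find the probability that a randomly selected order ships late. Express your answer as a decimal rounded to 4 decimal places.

0.1244

P(L|W1) = 1 − 0.913 = 0.087.
P(L|W4) = 1 − 0.8658 = 0.1342.
Using total probability over the partition,
P(L) = P(L|W1)·P(W1) + P(L|W2)·P(W2) + P(L|W3)·P(W3) + P(L|W4)·P(W4)
      = 0.087·0.08 + 0.1821·0.09 + 0.0945·0.26 + 0.1342·0.57
      = 0.00696 + 0.016389 + 0.02457 + 0.076494 = 0.124413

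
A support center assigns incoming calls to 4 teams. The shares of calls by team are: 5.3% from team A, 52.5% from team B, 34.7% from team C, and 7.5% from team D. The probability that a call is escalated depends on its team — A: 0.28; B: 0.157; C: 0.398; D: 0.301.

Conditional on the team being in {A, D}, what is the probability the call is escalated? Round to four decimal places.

Let S = {A, D}.
P(S) = 0.053 + 0.075 = 0.128.
P(E ∩ S) = 0.28·0.053 + 0.301·0.075 = 0.01484 + 0.022575 = 0.037415.
P(E | S) = 0.037415 / 0.128 = 0.292305…

0.2923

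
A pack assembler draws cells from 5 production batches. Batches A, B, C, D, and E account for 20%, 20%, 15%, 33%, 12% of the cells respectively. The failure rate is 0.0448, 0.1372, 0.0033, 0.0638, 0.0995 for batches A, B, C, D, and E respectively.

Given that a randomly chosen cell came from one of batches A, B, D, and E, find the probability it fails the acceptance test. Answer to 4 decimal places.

P(F|S) ≈ 0.0816

Let S = {A, B, D, E}.
P(S) = 0.2 + 0.2 + 0.33 + 0.12 = 0.85.
P(F ∩ S) = 0.0448·0.2 + 0.1372·0.2 + 0.0638·0.33 + 0.0995·0.12 = 0.00896 + 0.02744 + 0.021054 + 0.01194 = 0.069394.
P(F | S) = 0.069394 / 0.85 = 0.081640…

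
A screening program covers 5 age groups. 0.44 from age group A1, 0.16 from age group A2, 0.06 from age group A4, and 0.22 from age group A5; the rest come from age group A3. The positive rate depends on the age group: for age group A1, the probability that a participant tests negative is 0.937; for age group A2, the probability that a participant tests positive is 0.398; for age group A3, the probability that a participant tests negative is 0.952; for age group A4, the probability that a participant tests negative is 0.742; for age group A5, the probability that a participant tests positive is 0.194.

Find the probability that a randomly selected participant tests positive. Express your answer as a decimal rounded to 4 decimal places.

P(A3) = 1 − (0.44 + 0.16 + 0.06 + 0.22) = 0.12.
P(T|A1) = 1 − 0.937 = 0.063.
P(T|A3) = 1 − 0.952 = 0.048.
P(T|A4) = 1 − 0.742 = 0.258.
By the law of total probability,
P(T) = P(T|A1)·P(A1) + P(T|A2)·P(A2) + P(T|A3)·P(A3) + P(T|A4)·P(A4) + P(T|A5)·P(A5)
      = 0.063·0.44 + 0.398·0.16 + 0.048·0.12 + 0.258·0.06 + 0.194·0.22
      = 0.02772 + 0.06368 + 0.00576 + 0.01548 + 0.04268 = 0.15532

0.1553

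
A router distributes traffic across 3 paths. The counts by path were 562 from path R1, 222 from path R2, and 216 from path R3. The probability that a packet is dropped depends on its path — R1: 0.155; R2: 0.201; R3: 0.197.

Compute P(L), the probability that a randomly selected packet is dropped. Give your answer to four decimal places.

Total: 562 + 222 + 216 = 1000.
P(R1) = 562/1000 = 0.562. P(R2) = 222/1000 = 0.222. P(R3) = 216/1000 = 0.216.
Using total probability over the partition,
P(L) = P(L|R1)·P(R1) + P(L|R2)·P(R2) + P(L|R3)·P(R3)
      = 0.155·0.562 + 0.201·0.222 + 0.197·0.216
      = 0.08711 + 0.044622 + 0.042552 = 0.174284

0.1743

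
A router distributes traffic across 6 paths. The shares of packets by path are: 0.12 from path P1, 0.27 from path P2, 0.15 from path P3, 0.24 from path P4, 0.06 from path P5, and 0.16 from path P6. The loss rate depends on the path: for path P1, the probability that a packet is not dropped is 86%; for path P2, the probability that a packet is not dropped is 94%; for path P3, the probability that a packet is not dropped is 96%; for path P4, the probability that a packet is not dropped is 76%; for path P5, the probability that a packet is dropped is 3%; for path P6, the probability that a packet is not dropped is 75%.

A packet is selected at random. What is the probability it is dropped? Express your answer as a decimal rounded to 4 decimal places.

P(L) ≈ 0.1384

P(L|P1) = 1 − 0.86 = 0.14.
P(L|P2) = 1 − 0.94 = 0.06.
P(L|P3) = 1 − 0.96 = 0.04.
P(L|P4) = 1 − 0.76 = 0.24.
P(L|P6) = 1 − 0.75 = 0.25.
P(L) = P(L|P1)·P(P1) + P(L|P2)·P(P2) + P(L|P3)·P(P3) + P(L|P4)·P(P4) + P(L|P5)·P(P5) + P(L|P6)·P(P6)
      = 0.14·0.12 + 0.06·0.27 + 0.04·0.15 + 0.24·0.24 + 0.03·0.06 + 0.25·0.16
      = 0.0168 + 0.0162 + 0.006 + 0.0576 + 0.0018 + 0.04 = 0.1384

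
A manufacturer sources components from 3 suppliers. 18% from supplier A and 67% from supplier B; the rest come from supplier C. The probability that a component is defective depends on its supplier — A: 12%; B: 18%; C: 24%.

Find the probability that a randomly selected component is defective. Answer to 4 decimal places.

P(D) ≈ 0.1782

P(C) = 1 − (0.18 + 0.67) = 0.15.
By the law of total probability,
P(D) = P(D|A)·P(A) + P(D|B)·P(B) + P(D|C)·P(C)
      = 0.12·0.18 + 0.18·0.67 + 0.24·0.15
      = 0.0216 + 0.1206 + 0.036 = 0.1782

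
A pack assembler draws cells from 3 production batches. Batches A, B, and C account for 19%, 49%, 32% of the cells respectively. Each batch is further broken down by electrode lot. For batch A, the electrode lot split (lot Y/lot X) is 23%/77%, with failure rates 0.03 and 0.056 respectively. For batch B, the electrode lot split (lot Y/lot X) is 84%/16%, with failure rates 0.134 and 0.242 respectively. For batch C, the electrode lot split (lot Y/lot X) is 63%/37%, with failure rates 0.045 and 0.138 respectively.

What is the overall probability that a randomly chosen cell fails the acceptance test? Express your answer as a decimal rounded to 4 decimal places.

P(F) ≈ 0.1090

P(F|A) = 0.23·0.03 + 0.77·0.056 = 0.0069 + 0.04312 = 0.05002
P(F|B) = 0.84·0.134 + 0.16·0.242 = 0.11256 + 0.03872 = 0.15128
P(F|C) = 0.63·0.045 + 0.37·0.138 = 0.02835 + 0.05106 = 0.07941
By total probability over the outer partition,
P(F) = 0.19·0.05002 + 0.49·0.15128 + 0.32·0.07941
      = 0.0095038 + 0.0741272 + 0.0254112 = 0.1090422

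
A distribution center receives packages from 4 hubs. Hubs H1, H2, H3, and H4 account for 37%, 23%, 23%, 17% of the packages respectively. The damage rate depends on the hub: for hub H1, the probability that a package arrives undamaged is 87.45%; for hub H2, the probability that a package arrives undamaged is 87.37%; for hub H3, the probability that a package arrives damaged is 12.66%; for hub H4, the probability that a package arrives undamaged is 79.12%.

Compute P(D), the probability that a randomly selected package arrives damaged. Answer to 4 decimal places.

P(D) ≈ 0.1401

P(D|H1) = 1 − 0.8745 = 0.1255.
P(D|H2) = 1 − 0.8737 = 0.1263.
P(D|H4) = 1 − 0.7912 = 0.2088.
Using total probability over the partition,
P(D) = P(D|H1)·P(H1) + P(D|H2)·P(H2) + P(D|H3)·P(H3) + P(D|H4)·P(H4)
      = 0.1255·0.37 + 0.1263·0.23 + 0.1266·0.23 + 0.2088·0.17
      = 0.046435 + 0.029049 + 0.029118 + 0.035496 = 0.140098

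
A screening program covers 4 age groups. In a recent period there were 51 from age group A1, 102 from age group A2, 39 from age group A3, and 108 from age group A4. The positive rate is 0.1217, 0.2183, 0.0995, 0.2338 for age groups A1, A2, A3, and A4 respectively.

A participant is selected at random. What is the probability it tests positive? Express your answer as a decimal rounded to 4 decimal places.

0.1920

Total: 51 + 102 + 39 + 108 = 300.
P(A1) = 51/300 = 0.17. P(A2) = 102/300 = 0.34. P(A3) = 39/300 = 0.13. P(A4) = 108/300 = 0.36.
P(T) = P(T|A1)·P(A1) + P(T|A2)·P(A2) + P(T|A3)·P(A3) + P(T|A4)·P(A4)
      = 0.1217·0.17 + 0.2183·0.34 + 0.0995·0.13 + 0.2338·0.36
      = 0.020689 + 0.074222 + 0.012935 + 0.084168 = 0.192014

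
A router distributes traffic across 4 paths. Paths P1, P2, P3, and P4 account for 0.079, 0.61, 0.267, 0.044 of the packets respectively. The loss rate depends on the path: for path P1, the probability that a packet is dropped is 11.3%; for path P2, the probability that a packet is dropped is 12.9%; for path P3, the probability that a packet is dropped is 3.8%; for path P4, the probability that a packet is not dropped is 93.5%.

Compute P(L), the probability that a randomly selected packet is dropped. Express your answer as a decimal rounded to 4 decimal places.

0.1006

P(L|P4) = 1 − 0.935 = 0.065.
P(L) = P(L|P1)·P(P1) + P(L|P2)·P(P2) + P(L|P3)·P(P3) + P(L|P4)·P(P4)
      = 0.113·0.079 + 0.129·0.61 + 0.038·0.267 + 0.065·0.044
      = 0.008927 + 0.07869 + 0.010146 + 0.00286 = 0.100623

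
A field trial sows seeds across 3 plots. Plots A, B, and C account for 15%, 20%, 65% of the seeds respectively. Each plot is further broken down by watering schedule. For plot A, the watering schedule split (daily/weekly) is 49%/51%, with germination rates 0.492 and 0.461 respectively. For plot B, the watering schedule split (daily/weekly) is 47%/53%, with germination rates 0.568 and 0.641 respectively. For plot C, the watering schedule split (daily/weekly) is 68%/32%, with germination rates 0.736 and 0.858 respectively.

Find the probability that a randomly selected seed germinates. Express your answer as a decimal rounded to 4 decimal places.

P(G) ≈ 0.6965

P(G|A) = 0.49·0.492 + 0.51·0.461 = 0.24108 + 0.23511 = 0.47619
P(G|B) = 0.47·0.568 + 0.53·0.641 = 0.26696 + 0.33973 = 0.60669
P(G|C) = 0.68·0.736 + 0.32·0.858 = 0.50048 + 0.27456 = 0.77504
Then overall,
P(G) = 0.15·0.47619 + 0.2·0.60669 + 0.65·0.77504
      = 0.0714285 + 0.121338 + 0.503776 = 0.6965425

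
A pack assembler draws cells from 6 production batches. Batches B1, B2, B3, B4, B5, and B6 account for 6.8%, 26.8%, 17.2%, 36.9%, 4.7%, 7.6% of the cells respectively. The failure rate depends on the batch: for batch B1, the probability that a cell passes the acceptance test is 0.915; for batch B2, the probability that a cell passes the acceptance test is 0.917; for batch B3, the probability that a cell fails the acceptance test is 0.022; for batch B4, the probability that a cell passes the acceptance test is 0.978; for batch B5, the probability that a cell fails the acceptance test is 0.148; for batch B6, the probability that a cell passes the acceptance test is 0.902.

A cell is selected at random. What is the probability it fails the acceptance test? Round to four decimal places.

P(F) ≈ 0.0543

P(F|B1) = 1 − 0.915 = 0.085.
P(F|B2) = 1 − 0.917 = 0.083.
P(F|B4) = 1 − 0.978 = 0.022.
P(F|B6) = 1 − 0.902 = 0.098.
By the law of total probability,
P(F) = P(F|B1)·P(B1) + P(F|B2)·P(B2) + P(F|B3)·P(B3) + P(F|B4)·P(B4) + P(F|B5)·P(B5) + P(F|B6)·P(B6)
      = 0.085·0.068 + 0.083·0.268 + 0.022·0.172 + 0.022·0.369 + 0.148·0.047 + 0.098·0.076
      = 0.00578 + 0.022244 + 0.003784 + 0.008118 + 0.006956 + 0.007448 = 0.05433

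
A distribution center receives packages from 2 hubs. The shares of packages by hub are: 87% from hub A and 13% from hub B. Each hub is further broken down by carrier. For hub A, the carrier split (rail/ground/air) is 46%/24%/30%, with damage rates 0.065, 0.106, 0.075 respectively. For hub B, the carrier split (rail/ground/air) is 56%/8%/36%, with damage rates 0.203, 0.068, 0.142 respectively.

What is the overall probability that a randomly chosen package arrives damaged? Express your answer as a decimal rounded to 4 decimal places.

P(D) ≈ 0.0899

P(D|A) = 0.46·0.065 + 0.24·0.106 + 0.3·0.075 = 0.0299 + 0.02544 + 0.0225 = 0.07784
P(D|B) = 0.56·0.203 + 0.08·0.068 + 0.36·0.142 = 0.11368 + 0.00544 + 0.05112 = 0.17024
By total probability over the outer partition,
P(D) = 0.87·0.07784 + 0.13·0.17024
      = 0.0677208 + 0.0221312 = 0.089852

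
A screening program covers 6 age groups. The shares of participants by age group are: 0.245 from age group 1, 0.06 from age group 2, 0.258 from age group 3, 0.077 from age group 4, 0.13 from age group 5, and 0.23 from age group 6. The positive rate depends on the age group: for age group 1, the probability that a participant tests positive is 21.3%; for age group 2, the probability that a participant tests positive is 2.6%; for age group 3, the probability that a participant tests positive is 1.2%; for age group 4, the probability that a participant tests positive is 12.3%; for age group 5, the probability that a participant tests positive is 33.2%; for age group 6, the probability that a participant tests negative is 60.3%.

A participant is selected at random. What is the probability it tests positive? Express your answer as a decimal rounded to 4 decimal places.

P(T|6) = 1 − 0.603 = 0.397.
By the law of total probability,
P(T) = P(T|1)·P(1) + P(T|2)·P(2) + P(T|3)·P(3) + P(T|4)·P(4) + P(T|5)·P(5) + P(T|6)·P(6)
      = 0.213·0.245 + 0.026·0.06 + 0.012·0.258 + 0.123·0.077 + 0.332·0.13 + 0.397·0.23
      = 0.052185 + 0.00156 + 0.003096 + 0.009471 + 0.04316 + 0.09131 = 0.200782

0.2008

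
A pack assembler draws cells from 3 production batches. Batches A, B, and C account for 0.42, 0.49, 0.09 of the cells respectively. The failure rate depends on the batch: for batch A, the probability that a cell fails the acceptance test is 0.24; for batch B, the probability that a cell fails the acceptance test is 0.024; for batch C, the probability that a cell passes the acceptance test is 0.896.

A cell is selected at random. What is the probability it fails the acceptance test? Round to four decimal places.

P(F|C) = 1 − 0.896 = 0.104.
By the law of total probability,
P(F) = P(F|A)·P(A) + P(F|B)·P(B) + P(F|C)·P(C)
      = 0.24·0.42 + 0.024·0.49 + 0.104·0.09
      = 0.1008 + 0.01176 + 0.00936 = 0.12192

P(F) ≈ 0.1219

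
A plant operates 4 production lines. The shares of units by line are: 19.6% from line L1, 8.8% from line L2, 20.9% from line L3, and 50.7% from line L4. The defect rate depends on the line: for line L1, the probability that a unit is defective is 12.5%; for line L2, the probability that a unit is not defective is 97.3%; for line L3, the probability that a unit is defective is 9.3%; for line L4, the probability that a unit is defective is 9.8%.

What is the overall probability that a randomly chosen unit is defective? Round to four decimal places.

P(D|L2) = 1 − 0.973 = 0.027.
P(D) = P(D|L1)·P(L1) + P(D|L2)·P(L2) + P(D|L3)·P(L3) + P(D|L4)·P(L4)
      = 0.125·0.196 + 0.027·0.088 + 0.093·0.209 + 0.098·0.507
      = 0.0245 + 0.002376 + 0.019437 + 0.049686 = 0.095999

0.0960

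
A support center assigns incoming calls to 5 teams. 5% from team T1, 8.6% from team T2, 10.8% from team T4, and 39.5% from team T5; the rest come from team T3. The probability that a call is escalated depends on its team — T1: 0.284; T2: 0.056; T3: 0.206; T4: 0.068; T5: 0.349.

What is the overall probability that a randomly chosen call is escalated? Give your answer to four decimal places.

P(T3) = 1 − (0.05 + 0.086 + 0.108 + 0.395) = 0.361.
P(E) = P(E|T1)·P(T1) + P(E|T2)·P(T2) + P(E|T3)·P(T3) + P(E|T4)·P(T4) + P(E|T5)·P(T5)
      = 0.284·0.05 + 0.056·0.086 + 0.206·0.361 + 0.068·0.108 + 0.349·0.395
      = 0.0142 + 0.004816 + 0.074366 + 0.007344 + 0.137855 = 0.238581

P(E) ≈ 0.2386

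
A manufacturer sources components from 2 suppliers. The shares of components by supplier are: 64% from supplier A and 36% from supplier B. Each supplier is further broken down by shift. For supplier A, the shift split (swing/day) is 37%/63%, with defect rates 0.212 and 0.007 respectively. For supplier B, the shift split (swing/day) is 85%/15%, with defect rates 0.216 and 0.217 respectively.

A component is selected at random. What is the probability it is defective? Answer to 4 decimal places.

0.1308

P(D|A) = 0.37·0.212 + 0.63·0.007 = 0.07844 + 0.00441 = 0.08285
P(D|B) = 0.85·0.216 + 0.15·0.217 = 0.1836 + 0.03255 = 0.21615
Then overall,
P(D) = 0.64·0.08285 + 0.36·0.21615
      = 0.053024 + 0.077814 = 0.130838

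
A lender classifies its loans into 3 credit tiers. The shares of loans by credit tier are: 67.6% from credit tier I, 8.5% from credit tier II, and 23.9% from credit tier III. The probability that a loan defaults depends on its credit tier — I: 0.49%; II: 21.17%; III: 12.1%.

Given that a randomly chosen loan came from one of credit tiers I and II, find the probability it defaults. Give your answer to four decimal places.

0.0280

Let S = {I, II}.
P(S) = 0.676 + 0.085 = 0.761.
P(D ∩ S) = 0.0049·0.676 + 0.2117·0.085 = 0.0033124 + 0.0179945 = 0.0213069.
P(D | S) = 0.0213069 / 0.761 = 0.027999…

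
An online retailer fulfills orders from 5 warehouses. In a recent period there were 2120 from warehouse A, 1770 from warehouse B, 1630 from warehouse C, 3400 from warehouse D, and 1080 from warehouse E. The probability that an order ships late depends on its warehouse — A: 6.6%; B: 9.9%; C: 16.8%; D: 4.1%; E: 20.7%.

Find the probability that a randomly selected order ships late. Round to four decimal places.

0.0952

Total: 2120 + 1770 + 1630 + 3400 + 1080 = 10000.
P(A) = 2120/10000 = 0.212. P(B) = 1770/10000 = 0.177. P(C) = 1630/10000 = 0.163. P(D) = 3400/10000 = 0.34. P(E) = 1080/10000 = 0.108.
By the law of total probability,
P(L) = P(L|A)·P(A) + P(L|B)·P(B) + P(L|C)·P(C) + P(L|D)·P(D) + P(L|E)·P(E)
      = 0.066·0.212 + 0.099·0.177 + 0.168·0.163 + 0.041·0.34 + 0.207·0.108
      = 0.013992 + 0.017523 + 0.027384 + 0.01394 + 0.022356 = 0.095195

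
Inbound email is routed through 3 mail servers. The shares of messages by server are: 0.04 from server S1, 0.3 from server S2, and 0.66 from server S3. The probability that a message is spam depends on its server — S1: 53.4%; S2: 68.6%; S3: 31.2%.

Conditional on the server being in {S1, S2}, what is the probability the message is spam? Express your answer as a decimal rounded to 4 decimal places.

0.6681

Let J = {S1, S2}.
P(J) = 0.04 + 0.3 = 0.34.
P(S ∩ J) = 0.534·0.04 + 0.686·0.3 = 0.02136 + 0.2058 = 0.22716.
P(S | J) = 0.22716 / 0.34 = 0.668118…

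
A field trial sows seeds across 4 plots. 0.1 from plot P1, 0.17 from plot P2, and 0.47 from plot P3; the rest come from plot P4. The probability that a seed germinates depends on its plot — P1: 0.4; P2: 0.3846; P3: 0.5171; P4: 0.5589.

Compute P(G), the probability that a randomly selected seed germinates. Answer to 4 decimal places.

P(G) ≈ 0.4937

P(P4) = 1 − (0.1 + 0.17 + 0.47) = 0.26.
P(G) = P(G|P1)·P(P1) + P(G|P2)·P(P2) + P(G|P3)·P(P3) + P(G|P4)·P(P4)
      = 0.4·0.1 + 0.3846·0.17 + 0.5171·0.47 + 0.5589·0.26
      = 0.04 + 0.065382 + 0.243037 + 0.145314 = 0.493733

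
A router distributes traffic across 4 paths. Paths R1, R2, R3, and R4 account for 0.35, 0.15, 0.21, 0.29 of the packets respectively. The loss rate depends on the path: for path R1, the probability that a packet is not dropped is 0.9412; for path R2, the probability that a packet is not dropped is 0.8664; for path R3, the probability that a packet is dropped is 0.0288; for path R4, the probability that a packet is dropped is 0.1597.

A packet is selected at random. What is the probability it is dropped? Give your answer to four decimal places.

P(L|R1) = 1 − 0.9412 = 0.0588.
P(L|R2) = 1 − 0.8664 = 0.1336.
By the law of total probability,
P(L) = P(L|R1)·P(R1) + P(L|R2)·P(R2) + P(L|R3)·P(R3) + P(L|R4)·P(R4)
      = 0.0588·0.35 + 0.1336·0.15 + 0.0288·0.21 + 0.1597·0.29
      = 0.02058 + 0.02004 + 0.006048 + 0.046313 = 0.092981

P(L) ≈ 0.0930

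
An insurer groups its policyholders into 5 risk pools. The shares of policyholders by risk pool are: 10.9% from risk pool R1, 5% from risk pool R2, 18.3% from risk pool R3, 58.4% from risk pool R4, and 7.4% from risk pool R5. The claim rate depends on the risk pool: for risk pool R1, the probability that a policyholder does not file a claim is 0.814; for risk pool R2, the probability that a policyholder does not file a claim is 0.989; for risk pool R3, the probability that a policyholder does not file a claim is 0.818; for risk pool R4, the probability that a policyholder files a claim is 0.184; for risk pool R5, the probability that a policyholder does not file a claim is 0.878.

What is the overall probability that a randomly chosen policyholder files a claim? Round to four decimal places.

0.1706

P(C|R1) = 1 − 0.814 = 0.186.
P(C|R2) = 1 − 0.989 = 0.011.
P(C|R3) = 1 − 0.818 = 0.182.
P(C|R5) = 1 − 0.878 = 0.122.
P(C) = P(C|R1)·P(R1) + P(C|R2)·P(R2) + P(C|R3)·P(R3) + P(C|R4)·P(R4) + P(C|R5)·P(R5)
      = 0.186·0.109 + 0.011·0.05 + 0.182·0.183 + 0.184·0.584 + 0.122·0.074
      = 0.020274 + 0.00055 + 0.033306 + 0.107456 + 0.009028 = 0.170614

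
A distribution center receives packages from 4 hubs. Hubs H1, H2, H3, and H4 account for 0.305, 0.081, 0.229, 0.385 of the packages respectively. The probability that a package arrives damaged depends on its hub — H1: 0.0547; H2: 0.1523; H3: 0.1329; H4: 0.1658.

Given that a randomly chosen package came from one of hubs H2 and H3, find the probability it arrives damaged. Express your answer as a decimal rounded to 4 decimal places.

Let S = {H2, H3}.
P(S) = 0.081 + 0.229 = 0.31.
P(D ∩ S) = 0.1523·0.081 + 0.1329·0.229 = 0.0123363 + 0.0304341 = 0.0427704.
P(D | S) = 0.0427704 / 0.31 = 0.137969…

P(D|S) ≈ 0.1380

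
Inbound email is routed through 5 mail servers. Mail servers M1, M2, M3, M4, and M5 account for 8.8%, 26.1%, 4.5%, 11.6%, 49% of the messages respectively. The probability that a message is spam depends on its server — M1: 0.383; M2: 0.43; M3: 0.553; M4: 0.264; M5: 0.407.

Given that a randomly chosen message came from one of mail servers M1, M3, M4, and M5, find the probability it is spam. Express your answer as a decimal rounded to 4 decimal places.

Let J = {M1, M3, M4, M5}.
P(J) = 0.088 + 0.045 + 0.116 + 0.49 = 0.739.
P(S ∩ J) = 0.383·0.088 + 0.553·0.045 + 0.264·0.116 + 0.407·0.49 = 0.033704 + 0.024885 + 0.030624 + 0.19943 = 0.288643.
P(S | J) = 0.288643 / 0.739 = 0.390586…

0.3906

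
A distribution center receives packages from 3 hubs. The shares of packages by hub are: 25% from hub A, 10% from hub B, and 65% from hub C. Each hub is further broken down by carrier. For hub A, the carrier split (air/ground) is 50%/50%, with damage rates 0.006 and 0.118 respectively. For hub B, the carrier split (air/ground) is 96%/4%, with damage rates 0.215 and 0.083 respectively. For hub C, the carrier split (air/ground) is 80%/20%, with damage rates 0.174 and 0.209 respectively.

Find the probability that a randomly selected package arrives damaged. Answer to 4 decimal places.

P(D) ≈ 0.1541

P(D|A) = 0.5·0.006 + 0.5·0.118 = 0.003 + 0.059 = 0.062
P(D|B) = 0.96·0.215 + 0.04·0.083 = 0.2064 + 0.00332 = 0.20972
P(D|C) = 0.8·0.174 + 0.2·0.209 = 0.1392 + 0.0418 = 0.181
By total probability over the outer partition,
P(D) = 0.25·0.062 + 0.1·0.20972 + 0.65·0.181
      = 0.0155 + 0.020972 + 0.11765 = 0.154122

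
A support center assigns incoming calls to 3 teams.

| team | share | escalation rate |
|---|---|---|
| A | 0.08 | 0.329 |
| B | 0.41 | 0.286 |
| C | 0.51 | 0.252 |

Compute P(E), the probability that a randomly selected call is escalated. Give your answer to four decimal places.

0.2721

Using total probability over the partition,
P(E) = P(E|A)·P(A) + P(E|B)·P(B) + P(E|C)·P(C)
      = 0.329·0.08 + 0.286·0.41 + 0.252·0.51
      = 0.02632 + 0.11726 + 0.12852 = 0.2721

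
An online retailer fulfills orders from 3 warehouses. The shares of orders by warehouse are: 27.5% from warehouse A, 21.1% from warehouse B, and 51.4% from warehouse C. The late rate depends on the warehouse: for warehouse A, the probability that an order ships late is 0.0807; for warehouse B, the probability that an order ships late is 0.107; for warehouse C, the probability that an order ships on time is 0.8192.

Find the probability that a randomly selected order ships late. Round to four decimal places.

P(L|C) = 1 − 0.8192 = 0.1808.
P(L) = P(L|A)·P(A) + P(L|B)·P(B) + P(L|C)·P(C)
      = 0.0807·0.275 + 0.107·0.211 + 0.1808·0.514
      = 0.0221925 + 0.022577 + 0.0929312 = 0.1377007

P(L) ≈ 0.1377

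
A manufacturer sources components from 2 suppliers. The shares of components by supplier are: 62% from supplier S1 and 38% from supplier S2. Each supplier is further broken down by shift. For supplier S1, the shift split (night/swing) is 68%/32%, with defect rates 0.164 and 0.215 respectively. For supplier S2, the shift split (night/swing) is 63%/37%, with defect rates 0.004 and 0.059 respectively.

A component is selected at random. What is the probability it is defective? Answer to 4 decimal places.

0.1211

P(D|S1) = 0.68·0.164 + 0.32·0.215 = 0.11152 + 0.0688 = 0.18032
P(D|S2) = 0.63·0.004 + 0.37·0.059 = 0.00252 + 0.02183 = 0.02435
Then overall,
P(D) = 0.62·0.18032 + 0.38·0.02435
      = 0.1117984 + 0.009253 = 0.1210514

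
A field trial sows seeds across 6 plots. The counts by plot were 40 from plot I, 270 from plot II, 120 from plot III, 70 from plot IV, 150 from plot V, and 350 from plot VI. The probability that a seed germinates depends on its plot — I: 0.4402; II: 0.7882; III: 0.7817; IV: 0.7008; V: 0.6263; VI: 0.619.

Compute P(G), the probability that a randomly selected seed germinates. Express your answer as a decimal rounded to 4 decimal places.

Total: 40 + 270 + 120 + 70 + 150 + 350 = 1000.
P(I) = 40/1000 = 0.04. P(II) = 270/1000 = 0.27. P(III) = 120/1000 = 0.12. P(IV) = 70/1000 = 0.07. P(V) = 150/1000 = 0.15. P(VI) = 350/1000 = 0.35.
P(G) = P(G|I)·P(I) + P(G|II)·P(II) + P(G|III)·P(III) + P(G|IV)·P(IV) + P(G|V)·P(V) + P(G|VI)·P(VI)
      = 0.4402·0.04 + 0.7882·0.27 + 0.7817·0.12 + 0.7008·0.07 + 0.6263·0.15 + 0.619·0.35
      = 0.017608 + 0.212814 + 0.093804 + 0.049056 + 0.093945 + 0.21665 = 0.683877

0.6839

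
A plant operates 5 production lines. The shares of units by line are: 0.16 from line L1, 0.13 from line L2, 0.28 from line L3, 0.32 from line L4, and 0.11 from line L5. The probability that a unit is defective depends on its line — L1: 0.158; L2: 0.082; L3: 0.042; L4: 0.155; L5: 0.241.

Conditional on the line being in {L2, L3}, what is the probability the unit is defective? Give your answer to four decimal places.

P(D|S) ≈ 0.0547

Let S = {L2, L3}.
P(S) = 0.13 + 0.28 = 0.41.
P(D ∩ S) = 0.082·0.13 + 0.042·0.28 = 0.01066 + 0.01176 = 0.02242.
P(D | S) = 0.02242 / 0.41 = 0.054683…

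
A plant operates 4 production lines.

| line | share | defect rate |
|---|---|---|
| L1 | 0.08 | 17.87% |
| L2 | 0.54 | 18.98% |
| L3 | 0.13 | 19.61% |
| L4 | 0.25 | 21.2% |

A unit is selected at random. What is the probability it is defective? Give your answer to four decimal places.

P(D) = P(D|L1)·P(L1) + P(D|L2)·P(L2) + P(D|L3)·P(L3) + P(D|L4)·P(L4)
      = 0.1787·0.08 + 0.1898·0.54 + 0.1961·0.13 + 0.212·0.25
      = 0.014296 + 0.102492 + 0.025493 + 0.053 = 0.195281

P(D) ≈ 0.1953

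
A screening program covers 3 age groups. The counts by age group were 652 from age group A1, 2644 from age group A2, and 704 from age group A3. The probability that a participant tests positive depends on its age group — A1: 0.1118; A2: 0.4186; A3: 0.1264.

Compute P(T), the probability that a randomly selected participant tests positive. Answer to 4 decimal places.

0.3172

Total: 652 + 2644 + 704 = 4000.
P(A1) = 652/4000 = 0.163. P(A2) = 2644/4000 = 0.661. P(A3) = 704/4000 = 0.176.
By the law of total probability,
P(T) = P(T|A1)·P(A1) + P(T|A2)·P(A2) + P(T|A3)·P(A3)
      = 0.1118·0.163 + 0.4186·0.661 + 0.1264·0.176
      = 0.0182234 + 0.2766946 + 0.0222464 = 0.3171644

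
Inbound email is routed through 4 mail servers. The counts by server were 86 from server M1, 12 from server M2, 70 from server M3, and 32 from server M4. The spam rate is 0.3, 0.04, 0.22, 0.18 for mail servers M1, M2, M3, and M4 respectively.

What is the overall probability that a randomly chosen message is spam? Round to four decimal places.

0.2372

Total: 86 + 12 + 70 + 32 = 200.
P(M1) = 86/200 = 0.43. P(M2) = 12/200 = 0.06. P(M3) = 70/200 = 0.35. P(M4) = 32/200 = 0.16.
P(S) = P(S|M1)·P(M1) + P(S|M2)·P(M2) + P(S|M3)·P(M3) + P(S|M4)·P(M4)
      = 0.3·0.43 + 0.04·0.06 + 0.22·0.35 + 0.18·0.16
      = 0.129 + 0.0024 + 0.077 + 0.0288 = 0.2372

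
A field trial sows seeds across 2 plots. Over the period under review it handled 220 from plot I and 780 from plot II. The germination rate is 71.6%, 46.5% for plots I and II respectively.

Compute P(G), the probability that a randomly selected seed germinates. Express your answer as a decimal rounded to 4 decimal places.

Total: 220 + 780 = 1000.
P(I) = 220/1000 = 0.22. P(II) = 780/1000 = 0.78.
Using total probability over the partition,
P(G) = P(G|I)·P(I) + P(G|II)·P(II)
      = 0.716·0.22 + 0.465·0.78
      = 0.15752 + 0.3627 = 0.52022

0.5202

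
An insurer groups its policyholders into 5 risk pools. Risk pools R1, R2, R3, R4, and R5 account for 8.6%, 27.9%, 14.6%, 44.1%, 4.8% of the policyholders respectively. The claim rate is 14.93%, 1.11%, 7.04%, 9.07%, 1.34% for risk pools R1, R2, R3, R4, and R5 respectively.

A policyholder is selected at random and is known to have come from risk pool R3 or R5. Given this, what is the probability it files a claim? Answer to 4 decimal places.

Let S = {R3, R5}.
P(S) = 0.146 + 0.048 = 0.194.
P(C ∩ S) = 0.0704·0.146 + 0.0134·0.048 = 0.0102784 + 0.0006432 = 0.0109216.
P(C | S) = 0.0109216 / 0.194 = 0.056297…

0.0563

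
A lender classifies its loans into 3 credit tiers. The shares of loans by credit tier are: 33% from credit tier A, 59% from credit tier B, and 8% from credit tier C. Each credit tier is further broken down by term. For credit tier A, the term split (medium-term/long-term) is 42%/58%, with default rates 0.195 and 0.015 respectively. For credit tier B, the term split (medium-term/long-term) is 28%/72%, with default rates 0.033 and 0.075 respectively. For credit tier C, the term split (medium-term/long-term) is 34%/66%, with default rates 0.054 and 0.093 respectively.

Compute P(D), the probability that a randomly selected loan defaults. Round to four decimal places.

P(D) ≈ 0.0736

P(D|A) = 0.42·0.195 + 0.58·0.015 = 0.0819 + 0.0087 = 0.0906
P(D|B) = 0.28·0.033 + 0.72·0.075 = 0.00924 + 0.054 = 0.06324
P(D|C) = 0.34·0.054 + 0.66·0.093 = 0.01836 + 0.06138 = 0.07974
By total probability over the outer partition,
P(D) = 0.33·0.0906 + 0.59·0.06324 + 0.08·0.07974
      = 0.029898 + 0.0373116 + 0.0063792 = 0.0735888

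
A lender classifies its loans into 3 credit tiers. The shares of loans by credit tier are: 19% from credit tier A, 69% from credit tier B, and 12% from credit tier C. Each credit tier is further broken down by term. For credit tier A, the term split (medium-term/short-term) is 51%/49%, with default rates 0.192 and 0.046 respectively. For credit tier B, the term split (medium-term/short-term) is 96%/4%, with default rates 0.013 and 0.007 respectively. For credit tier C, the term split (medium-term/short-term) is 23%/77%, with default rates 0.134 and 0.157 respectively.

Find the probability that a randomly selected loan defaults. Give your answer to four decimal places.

0.0499

P(D|A) = 0.51·0.192 + 0.49·0.046 = 0.09792 + 0.02254 = 0.12046
P(D|B) = 0.96·0.013 + 0.04·0.007 = 0.01248 + 0.00028 = 0.01276
P(D|C) = 0.23·0.134 + 0.77·0.157 = 0.03082 + 0.12089 = 0.15171
By total probability over the outer partition,
P(D) = 0.19·0.12046 + 0.69·0.01276 + 0.12·0.15171
      = 0.0228874 + 0.0088044 + 0.0182052 = 0.049897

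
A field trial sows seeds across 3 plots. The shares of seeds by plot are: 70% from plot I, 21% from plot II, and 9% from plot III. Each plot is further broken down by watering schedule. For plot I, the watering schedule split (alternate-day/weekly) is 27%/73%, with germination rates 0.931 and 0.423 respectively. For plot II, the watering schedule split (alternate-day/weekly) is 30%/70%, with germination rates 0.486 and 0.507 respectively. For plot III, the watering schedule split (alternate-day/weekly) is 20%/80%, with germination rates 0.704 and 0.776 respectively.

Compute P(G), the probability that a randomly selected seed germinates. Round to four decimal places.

0.5658

P(G|I) = 0.27·0.931 + 0.73·0.423 = 0.25137 + 0.30879 = 0.56016
P(G|II) = 0.3·0.486 + 0.7·0.507 = 0.1458 + 0.3549 = 0.5007
P(G|III) = 0.2·0.704 + 0.8·0.776 = 0.1408 + 0.6208 = 0.7616
By total probability over the outer partition,
P(G) = 0.7·0.56016 + 0.21·0.5007 + 0.09·0.7616
      = 0.392112 + 0.105147 + 0.068544 = 0.565803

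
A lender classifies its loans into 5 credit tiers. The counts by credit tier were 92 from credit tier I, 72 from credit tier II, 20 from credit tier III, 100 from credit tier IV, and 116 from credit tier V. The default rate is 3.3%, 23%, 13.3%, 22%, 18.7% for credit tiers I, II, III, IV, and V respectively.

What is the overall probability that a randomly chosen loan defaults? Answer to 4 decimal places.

P(D) ≈ 0.1649

Total: 92 + 72 + 20 + 100 + 116 = 400.
P(I) = 92/400 = 0.23. P(II) = 72/400 = 0.18. P(III) = 20/400 = 0.05. P(IV) = 100/400 = 0.25. P(V) = 116/400 = 0.29.
P(D) = P(D|I)·P(I) + P(D|II)·P(II) + P(D|III)·P(III) + P(D|IV)·P(IV) + P(D|V)·P(V)
      = 0.033·0.23 + 0.23·0.18 + 0.133·0.05 + 0.22·0.25 + 0.187·0.29
      = 0.00759 + 0.0414 + 0.00665 + 0.055 + 0.05423 = 0.16487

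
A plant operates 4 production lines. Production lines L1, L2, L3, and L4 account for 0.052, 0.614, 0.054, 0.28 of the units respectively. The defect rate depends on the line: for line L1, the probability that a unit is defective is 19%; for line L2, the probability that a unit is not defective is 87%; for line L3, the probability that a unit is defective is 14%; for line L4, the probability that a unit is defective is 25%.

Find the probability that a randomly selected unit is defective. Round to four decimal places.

0.1673

P(D|L2) = 1 − 0.87 = 0.13.
By the law of total probability,
P(D) = P(D|L1)·P(L1) + P(D|L2)·P(L2) + P(D|L3)·P(L3) + P(D|L4)·P(L4)
      = 0.19·0.052 + 0.13·0.614 + 0.14·0.054 + 0.25·0.28
      = 0.00988 + 0.07982 + 0.00756 + 0.07 = 0.16726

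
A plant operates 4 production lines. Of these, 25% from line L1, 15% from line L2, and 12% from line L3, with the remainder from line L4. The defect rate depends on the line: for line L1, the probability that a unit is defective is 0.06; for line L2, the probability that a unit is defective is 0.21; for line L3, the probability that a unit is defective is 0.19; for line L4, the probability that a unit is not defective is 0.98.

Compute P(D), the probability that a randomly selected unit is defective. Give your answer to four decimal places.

P(D) ≈ 0.0789

P(L4) = 1 − (0.25 + 0.15 + 0.12) = 0.48.
P(D|L4) = 1 − 0.98 = 0.02.
Using total probability over the partition,
P(D) = P(D|L1)·P(L1) + P(D|L2)·P(L2) + P(D|L3)·P(L3) + P(D|L4)·P(L4)
      = 0.06·0.25 + 0.21·0.15 + 0.19·0.12 + 0.02·0.48
      = 0.015 + 0.0315 + 0.0228 + 0.0096 = 0.0789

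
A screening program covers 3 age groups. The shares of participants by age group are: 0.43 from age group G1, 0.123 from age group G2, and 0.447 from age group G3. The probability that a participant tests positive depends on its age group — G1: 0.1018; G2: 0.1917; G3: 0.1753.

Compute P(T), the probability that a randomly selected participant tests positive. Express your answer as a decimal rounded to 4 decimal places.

P(T) = P(T|G1)·P(G1) + P(T|G2)·P(G2) + P(T|G3)·P(G3)
      = 0.1018·0.43 + 0.1917·0.123 + 0.1753·0.447
      = 0.043774 + 0.0235791 + 0.0783591 = 0.1457122

P(T) ≈ 0.1457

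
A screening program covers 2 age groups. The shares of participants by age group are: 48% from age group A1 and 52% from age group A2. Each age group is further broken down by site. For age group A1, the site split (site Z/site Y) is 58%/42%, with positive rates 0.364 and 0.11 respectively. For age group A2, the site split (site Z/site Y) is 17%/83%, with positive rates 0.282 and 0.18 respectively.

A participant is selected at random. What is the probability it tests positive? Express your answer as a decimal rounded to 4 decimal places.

P(T|A1) = 0.58·0.364 + 0.42·0.11 = 0.21112 + 0.0462 = 0.25732
P(T|A2) = 0.17·0.282 + 0.83·0.18 = 0.04794 + 0.1494 = 0.19734
Then overall,
P(T) = 0.48·0.25732 + 0.52·0.19734
      = 0.1235136 + 0.1026168 = 0.2261304

P(T) ≈ 0.2261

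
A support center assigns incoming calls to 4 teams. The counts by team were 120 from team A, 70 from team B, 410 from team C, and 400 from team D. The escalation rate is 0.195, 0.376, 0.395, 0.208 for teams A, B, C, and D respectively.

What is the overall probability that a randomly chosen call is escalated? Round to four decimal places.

0.2949

Total: 120 + 70 + 410 + 400 = 1000.
P(A) = 120/1000 = 0.12. P(B) = 70/1000 = 0.07. P(C) = 410/1000 = 0.41. P(D) = 400/1000 = 0.4.
P(E) = P(E|A)·P(A) + P(E|B)·P(B) + P(E|C)·P(C) + P(E|D)·P(D)
      = 0.195·0.12 + 0.376·0.07 + 0.395·0.41 + 0.208·0.4
      = 0.0234 + 0.02632 + 0.16195 + 0.0832 = 0.29487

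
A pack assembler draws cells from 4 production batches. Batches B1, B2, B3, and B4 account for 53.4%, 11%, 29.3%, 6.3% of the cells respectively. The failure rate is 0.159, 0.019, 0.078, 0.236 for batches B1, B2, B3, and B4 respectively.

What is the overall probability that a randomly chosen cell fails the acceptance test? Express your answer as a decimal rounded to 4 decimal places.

0.1247

P(F) = P(F|B1)·P(B1) + P(F|B2)·P(B2) + P(F|B3)·P(B3) + P(F|B4)·P(B4)
      = 0.159·0.534 + 0.019·0.11 + 0.078·0.293 + 0.236·0.063
      = 0.084906 + 0.00209 + 0.022854 + 0.014868 = 0.124718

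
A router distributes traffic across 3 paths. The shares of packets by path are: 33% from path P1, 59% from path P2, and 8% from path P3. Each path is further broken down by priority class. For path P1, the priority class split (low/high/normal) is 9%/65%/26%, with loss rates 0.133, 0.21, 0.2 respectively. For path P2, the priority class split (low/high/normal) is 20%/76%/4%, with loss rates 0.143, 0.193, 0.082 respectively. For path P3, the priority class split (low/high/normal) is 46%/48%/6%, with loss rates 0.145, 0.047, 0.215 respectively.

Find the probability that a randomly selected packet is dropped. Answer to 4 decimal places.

P(L) ≈ 0.1797

P(L|P1) = 0.09·0.133 + 0.65·0.21 + 0.26·0.2 = 0.01197 + 0.1365 + 0.052 = 0.20047
P(L|P2) = 0.2·0.143 + 0.76·0.193 + 0.04·0.082 = 0.0286 + 0.14668 + 0.00328 = 0.17856
P(L|P3) = 0.46·0.145 + 0.48·0.047 + 0.06·0.215 = 0.0667 + 0.02256 + 0.0129 = 0.10216
Then overall,
P(L) = 0.33·0.20047 + 0.59·0.17856 + 0.08·0.10216
      = 0.0661551 + 0.1053504 + 0.0081728 = 0.1796783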